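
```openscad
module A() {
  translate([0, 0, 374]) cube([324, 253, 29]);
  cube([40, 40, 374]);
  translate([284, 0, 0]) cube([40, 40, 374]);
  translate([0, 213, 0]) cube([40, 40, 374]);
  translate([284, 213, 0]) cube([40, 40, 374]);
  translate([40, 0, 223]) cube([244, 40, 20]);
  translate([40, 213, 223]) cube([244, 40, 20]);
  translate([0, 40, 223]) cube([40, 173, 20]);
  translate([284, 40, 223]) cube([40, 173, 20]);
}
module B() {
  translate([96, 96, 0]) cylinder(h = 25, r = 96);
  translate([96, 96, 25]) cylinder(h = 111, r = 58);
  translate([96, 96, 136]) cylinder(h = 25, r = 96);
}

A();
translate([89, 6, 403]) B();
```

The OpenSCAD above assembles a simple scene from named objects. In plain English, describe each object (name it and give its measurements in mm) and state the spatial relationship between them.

A is a four-legged stool. The seat is 324×253 mm, 29 mm thick, top at z = 403 mm. It stands on four square legs, each 40×40 mm in cross-section, from z = 0 to the seat underside, each flush with a corner of the seat. Four stretchers, 40 mm wide and 20 mm tall, connect adjacent legs with their undersides at z = 223 mm, each running between the inner faces of the legs it joins and aligned with the legs' outer faces on the other axis.

B is a spool: two coaxial disc flanges of radius 96 mm and thickness 25 mm, joined by a core cylinder of radius 58 mm and height 111 mm. The lower flange rests on z = 0 and the three cylinders share a vertical axis.

The spool is on top of the stool.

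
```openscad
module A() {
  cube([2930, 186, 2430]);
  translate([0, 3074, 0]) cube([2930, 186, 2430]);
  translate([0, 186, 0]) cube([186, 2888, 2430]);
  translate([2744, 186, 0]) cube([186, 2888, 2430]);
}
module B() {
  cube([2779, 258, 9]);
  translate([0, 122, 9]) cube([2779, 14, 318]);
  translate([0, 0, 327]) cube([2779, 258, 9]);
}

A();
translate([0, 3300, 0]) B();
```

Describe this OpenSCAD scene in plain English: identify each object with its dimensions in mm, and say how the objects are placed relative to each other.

A is a box-shaped house frame (walls only): outside footprint 2930×3260 mm, wall height 2430 mm, wall thickness 186 mm. The two y-facing walls run the full x-width; the two x-facing walls fit between the inner faces of the y-facing walls.

B is an I-beam lying along x, 2779 mm long. Overall section height 336 mm. Two flanges 258 mm wide (y) and 9 mm thick, one on the floor and one at the top; a web 14 mm thick runs between them, centred on the flange width.

The I-beam is on the floor beside the house frame on its +y side.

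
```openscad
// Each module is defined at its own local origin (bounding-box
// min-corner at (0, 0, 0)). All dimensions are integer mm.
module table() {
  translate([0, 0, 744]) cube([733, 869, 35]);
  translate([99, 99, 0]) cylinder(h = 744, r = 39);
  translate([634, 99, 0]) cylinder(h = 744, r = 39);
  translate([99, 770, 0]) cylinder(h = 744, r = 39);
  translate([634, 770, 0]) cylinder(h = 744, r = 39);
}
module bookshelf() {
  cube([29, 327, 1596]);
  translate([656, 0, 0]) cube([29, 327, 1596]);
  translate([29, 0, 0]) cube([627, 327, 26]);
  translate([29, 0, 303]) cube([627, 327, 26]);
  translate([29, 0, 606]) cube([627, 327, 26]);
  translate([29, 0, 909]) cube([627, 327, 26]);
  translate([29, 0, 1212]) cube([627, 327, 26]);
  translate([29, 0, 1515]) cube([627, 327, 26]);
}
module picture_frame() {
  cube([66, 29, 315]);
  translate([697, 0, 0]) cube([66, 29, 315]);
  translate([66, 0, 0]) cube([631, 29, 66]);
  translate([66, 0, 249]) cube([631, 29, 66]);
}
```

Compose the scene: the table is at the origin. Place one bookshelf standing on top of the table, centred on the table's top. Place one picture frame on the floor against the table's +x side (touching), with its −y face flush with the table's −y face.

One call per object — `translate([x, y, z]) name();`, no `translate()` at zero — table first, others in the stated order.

table();
translate([24, 271, 779]) bookshelf();
translate([733, 0, 0]) picture_frame();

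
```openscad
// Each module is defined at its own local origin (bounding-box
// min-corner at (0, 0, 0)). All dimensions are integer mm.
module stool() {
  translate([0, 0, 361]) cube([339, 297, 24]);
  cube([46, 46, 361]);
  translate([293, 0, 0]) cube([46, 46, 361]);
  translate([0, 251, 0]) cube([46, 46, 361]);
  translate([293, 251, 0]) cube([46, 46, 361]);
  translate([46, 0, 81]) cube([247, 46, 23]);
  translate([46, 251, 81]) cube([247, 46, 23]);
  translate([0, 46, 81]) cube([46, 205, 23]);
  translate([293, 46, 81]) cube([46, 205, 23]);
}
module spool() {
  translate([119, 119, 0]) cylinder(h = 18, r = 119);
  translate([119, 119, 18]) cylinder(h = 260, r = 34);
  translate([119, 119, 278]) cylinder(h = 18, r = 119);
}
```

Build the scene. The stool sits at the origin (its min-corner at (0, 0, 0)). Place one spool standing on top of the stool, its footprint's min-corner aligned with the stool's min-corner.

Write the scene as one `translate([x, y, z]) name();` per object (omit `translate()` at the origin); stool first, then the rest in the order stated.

stool();
translate([0, 0, 385]) spool();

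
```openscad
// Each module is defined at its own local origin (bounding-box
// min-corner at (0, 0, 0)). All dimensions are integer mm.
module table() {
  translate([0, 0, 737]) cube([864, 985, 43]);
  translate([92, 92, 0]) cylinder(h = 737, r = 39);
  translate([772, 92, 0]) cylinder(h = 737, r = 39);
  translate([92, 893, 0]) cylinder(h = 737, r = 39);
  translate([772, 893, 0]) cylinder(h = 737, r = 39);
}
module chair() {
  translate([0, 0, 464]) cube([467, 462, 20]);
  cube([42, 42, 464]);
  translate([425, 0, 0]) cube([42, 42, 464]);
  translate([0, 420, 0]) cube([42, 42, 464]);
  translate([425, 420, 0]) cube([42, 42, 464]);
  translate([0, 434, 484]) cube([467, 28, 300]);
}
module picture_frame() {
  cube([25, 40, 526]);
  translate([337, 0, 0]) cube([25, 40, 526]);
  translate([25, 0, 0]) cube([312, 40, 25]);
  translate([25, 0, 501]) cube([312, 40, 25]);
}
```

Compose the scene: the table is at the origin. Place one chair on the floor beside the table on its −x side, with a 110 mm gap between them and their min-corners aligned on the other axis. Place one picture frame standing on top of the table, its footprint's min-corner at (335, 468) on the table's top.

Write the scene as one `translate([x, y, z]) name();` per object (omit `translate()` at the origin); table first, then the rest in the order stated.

table();
translate([-577, 0, 0]) chair();
translate([335, 468, 780]) picture_frame();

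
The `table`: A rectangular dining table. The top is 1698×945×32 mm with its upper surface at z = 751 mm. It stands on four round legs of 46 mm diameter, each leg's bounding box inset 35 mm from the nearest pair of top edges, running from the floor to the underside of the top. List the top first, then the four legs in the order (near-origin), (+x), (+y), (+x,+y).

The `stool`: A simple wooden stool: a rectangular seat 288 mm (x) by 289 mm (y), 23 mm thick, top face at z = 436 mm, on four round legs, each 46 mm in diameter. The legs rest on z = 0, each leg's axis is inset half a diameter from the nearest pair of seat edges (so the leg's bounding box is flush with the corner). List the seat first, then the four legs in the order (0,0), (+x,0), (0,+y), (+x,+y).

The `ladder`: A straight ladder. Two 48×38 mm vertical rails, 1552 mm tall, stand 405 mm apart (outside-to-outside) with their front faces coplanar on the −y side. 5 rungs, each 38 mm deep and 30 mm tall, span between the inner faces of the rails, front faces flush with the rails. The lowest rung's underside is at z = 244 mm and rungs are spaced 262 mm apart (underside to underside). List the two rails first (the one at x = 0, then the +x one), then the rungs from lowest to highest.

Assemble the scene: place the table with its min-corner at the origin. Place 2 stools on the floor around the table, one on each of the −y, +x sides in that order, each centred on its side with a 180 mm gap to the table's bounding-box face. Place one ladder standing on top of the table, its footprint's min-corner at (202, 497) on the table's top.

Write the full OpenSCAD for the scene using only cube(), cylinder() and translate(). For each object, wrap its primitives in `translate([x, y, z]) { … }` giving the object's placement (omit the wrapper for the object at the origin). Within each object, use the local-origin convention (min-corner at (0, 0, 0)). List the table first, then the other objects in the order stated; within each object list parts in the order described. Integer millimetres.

translate([0, 0, 719]) cube([1698, 945, 32]);
translate([58, 58, 0]) cylinder(h = 719, r = 23);
translate([1640, 58, 0]) cylinder(h = 719, r = 23);
translate([58, 887, 0]) cylinder(h = 719, r = 23);
translate([1640, 887, 0]) cylinder(h = 719, r = 23);
translate([705, -469, 0]) {
  translate([0, 0, 413]) cube([288, 289, 23]);
  translate([23, 23, 0]) cylinder(h = 413, r = 23);
  translate([265, 23, 0]) cylinder(h = 413, r = 23);
  translate([23, 266, 0]) cylinder(h = 413, r = 23);
  translate([265, 266, 0]) cylinder(h = 413, r = 23);
}
translate([1878, 328, 0]) {
  translate([0, 0, 413]) cube([288, 289, 23]);
  translate([23, 23, 0]) cylinder(h = 413, r = 23);
  translate([265, 23, 0]) cylinder(h = 413, r = 23);
  translate([23, 266, 0]) cylinder(h = 413, r = 23);
  translate([265, 266, 0]) cylinder(h = 413, r = 23);
}
translate([202, 497, 751]) {
  cube([48, 38, 1552]);
  translate([357, 0, 0]) cube([48, 38, 1552]);
  translate([48, 0, 244]) cube([309, 38, 30]);
  translate([48, 0, 506]) cube([309, 38, 30]);
  translate([48, 0, 768]) cube([309, 38, 30]);
  translate([48, 0, 1030]) cube([309, 38, 30]);
  translate([48, 0, 1292]) cube([309, 38, 30]);
}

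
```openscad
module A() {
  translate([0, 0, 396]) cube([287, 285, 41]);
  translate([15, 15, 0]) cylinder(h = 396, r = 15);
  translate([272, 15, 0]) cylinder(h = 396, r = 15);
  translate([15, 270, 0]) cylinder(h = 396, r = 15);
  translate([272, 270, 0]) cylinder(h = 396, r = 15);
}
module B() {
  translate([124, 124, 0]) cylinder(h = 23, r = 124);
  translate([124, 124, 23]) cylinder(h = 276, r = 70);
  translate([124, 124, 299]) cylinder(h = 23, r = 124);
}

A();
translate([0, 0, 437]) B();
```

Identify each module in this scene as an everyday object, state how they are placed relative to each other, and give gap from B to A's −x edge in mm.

The spool's min-x is at 0; the stool's min-x is 0; gap = 0 mm.

A is a stool. B is a spool. The spool is on top of the stool. The gap from the spool to the stool's −x edge is 0 mm.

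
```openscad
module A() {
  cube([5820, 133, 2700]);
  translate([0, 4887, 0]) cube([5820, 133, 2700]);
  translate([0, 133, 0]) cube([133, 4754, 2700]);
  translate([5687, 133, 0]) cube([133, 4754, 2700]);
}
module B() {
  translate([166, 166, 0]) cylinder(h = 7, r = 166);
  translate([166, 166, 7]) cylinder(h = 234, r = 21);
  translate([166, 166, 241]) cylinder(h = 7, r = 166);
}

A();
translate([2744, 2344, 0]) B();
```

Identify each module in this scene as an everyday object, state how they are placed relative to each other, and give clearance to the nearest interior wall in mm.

Clearances: x = 2611, y = 2211; minimum 2211 mm.

A is a house frame. B is a spool. The spool sits inside the house frame, centred. The clearance to the nearest interior wall is 2211 mm.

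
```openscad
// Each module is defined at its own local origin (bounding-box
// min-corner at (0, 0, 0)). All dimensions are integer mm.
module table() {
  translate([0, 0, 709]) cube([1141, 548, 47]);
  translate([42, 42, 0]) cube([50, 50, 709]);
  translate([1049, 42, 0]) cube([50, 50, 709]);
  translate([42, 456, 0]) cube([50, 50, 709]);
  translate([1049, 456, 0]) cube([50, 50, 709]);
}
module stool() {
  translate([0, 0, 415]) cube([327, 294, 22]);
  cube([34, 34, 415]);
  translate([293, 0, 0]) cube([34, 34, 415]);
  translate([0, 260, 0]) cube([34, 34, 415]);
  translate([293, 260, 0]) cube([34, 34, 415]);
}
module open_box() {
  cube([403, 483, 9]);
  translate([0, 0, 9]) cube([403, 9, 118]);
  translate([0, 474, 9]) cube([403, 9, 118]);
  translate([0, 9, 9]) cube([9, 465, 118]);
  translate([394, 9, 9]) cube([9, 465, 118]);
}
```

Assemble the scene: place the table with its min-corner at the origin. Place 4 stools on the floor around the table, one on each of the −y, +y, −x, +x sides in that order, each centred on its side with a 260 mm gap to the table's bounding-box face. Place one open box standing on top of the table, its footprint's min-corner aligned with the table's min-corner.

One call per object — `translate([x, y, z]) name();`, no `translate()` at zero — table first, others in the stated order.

table();
translate([407, -554, 0]) stool();
translate([407, 808, 0]) stool();
translate([-587, 127, 0]) stool();
translate([1401, 127, 0]) stool();
translate([0, 0, 756]) open_box();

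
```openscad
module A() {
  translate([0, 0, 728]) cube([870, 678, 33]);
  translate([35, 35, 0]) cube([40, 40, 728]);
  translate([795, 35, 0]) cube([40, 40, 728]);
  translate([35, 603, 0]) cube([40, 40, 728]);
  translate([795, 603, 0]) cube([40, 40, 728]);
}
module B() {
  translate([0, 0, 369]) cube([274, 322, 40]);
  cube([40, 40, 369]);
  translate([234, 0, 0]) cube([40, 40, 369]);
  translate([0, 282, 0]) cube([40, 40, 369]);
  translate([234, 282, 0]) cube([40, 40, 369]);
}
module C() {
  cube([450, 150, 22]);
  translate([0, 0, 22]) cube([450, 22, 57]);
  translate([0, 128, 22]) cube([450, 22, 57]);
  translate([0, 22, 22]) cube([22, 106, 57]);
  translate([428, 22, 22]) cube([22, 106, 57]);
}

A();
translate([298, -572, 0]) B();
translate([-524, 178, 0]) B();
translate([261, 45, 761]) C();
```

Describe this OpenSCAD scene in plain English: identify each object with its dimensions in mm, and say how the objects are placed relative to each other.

A is a rectangular dining table. The top is 870×678×33 mm with its upper surface at z = 761 mm. It stands on four 40×40 mm square legs, each inset 35 mm from the nearest pair of top edges, running from the floor to the underside of the top.

B is a four-legged stool. The seat is 274×322 mm, 40 mm thick, top at z = 409 mm. It stands on four square legs, each 40×40 mm in cross-section, from z = 0 to the seat underside, each flush with a corner of the seat.

C is an open storage box with external size 450×150×79 mm and wall thickness 22 mm (the base is also 22 mm thick). The base covers the whole footprint; the four walls stand on the base, with the y-facing walls full-width and the x-facing walls fitting between their inner faces.

Two stools sit around the table at the −y, −x sides. The open box is on top of the table.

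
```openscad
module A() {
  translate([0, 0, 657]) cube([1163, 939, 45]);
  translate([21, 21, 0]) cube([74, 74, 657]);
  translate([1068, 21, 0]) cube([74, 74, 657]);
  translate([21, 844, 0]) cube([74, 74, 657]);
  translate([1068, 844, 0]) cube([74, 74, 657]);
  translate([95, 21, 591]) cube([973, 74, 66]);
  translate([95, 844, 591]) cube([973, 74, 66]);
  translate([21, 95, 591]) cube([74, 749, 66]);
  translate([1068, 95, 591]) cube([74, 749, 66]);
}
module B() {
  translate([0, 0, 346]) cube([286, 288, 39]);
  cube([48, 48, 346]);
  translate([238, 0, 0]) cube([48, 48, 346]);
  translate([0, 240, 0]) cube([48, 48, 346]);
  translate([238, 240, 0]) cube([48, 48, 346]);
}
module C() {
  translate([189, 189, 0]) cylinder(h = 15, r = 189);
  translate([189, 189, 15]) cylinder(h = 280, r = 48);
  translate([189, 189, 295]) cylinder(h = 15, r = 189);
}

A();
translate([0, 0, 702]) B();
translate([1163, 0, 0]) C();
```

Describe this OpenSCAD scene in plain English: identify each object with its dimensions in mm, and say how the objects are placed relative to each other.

A is a rectangular dining table. The top is 1163×939×45 mm with its upper surface at z = 702 mm. It stands on four 74×74 mm square legs, each inset 21 mm from the nearest pair of top edges, running from the floor to the underside of the top. Four apron rails, 74 mm thick and 66 mm tall, run between adjacent legs with their top edges flush with the underside of the top and their outer faces flush with the legs' outer faces.

B is a four-legged stool. The seat is a 286×288×39 mm slab whose top surface is at z = 385 mm; four square legs, each 48×48 mm in cross-section, run from the floor (z = 0) to the underside of the seat, each flush with a corner of the seat.

C is a spool: two coaxial disc flanges of radius 189 mm and thickness 15 mm, joined by a core cylinder of radius 48 mm and height 280 mm. The lower flange rests on z = 0 and the three cylinders share a vertical axis.

The stool is on top of the table. The spool is against the table's +x side, with their −y faces flush.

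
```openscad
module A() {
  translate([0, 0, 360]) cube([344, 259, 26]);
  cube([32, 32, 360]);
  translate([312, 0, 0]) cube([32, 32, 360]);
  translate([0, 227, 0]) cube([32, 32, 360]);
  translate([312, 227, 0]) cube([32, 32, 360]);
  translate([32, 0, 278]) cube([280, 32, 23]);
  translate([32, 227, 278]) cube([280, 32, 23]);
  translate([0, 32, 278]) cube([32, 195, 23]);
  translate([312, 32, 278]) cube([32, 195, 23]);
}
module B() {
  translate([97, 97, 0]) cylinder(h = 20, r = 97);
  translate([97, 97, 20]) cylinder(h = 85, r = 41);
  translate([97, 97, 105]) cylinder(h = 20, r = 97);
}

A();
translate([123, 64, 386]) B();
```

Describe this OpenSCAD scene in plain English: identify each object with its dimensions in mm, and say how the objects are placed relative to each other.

A is a four-legged stool. The seat is 344×259 mm, 26 mm thick, top at z = 386 mm. It stands on four square legs, each 32×32 mm in cross-section, from z = 0 to the seat underside, each flush with a corner of the seat. Four stretchers, 32 mm wide and 23 mm tall, connect adjacent legs with their undersides at z = 278 mm, each running between the inner faces of the legs it joins and aligned with the legs' outer faces on the other axis.

B is a spool: two coaxial disc flanges of radius 97 mm and thickness 20 mm, joined by a core cylinder of radius 41 mm and height 85 mm. The lower flange rests on z = 0 and the three cylinders share a vertical axis.

The spool is on top of the stool.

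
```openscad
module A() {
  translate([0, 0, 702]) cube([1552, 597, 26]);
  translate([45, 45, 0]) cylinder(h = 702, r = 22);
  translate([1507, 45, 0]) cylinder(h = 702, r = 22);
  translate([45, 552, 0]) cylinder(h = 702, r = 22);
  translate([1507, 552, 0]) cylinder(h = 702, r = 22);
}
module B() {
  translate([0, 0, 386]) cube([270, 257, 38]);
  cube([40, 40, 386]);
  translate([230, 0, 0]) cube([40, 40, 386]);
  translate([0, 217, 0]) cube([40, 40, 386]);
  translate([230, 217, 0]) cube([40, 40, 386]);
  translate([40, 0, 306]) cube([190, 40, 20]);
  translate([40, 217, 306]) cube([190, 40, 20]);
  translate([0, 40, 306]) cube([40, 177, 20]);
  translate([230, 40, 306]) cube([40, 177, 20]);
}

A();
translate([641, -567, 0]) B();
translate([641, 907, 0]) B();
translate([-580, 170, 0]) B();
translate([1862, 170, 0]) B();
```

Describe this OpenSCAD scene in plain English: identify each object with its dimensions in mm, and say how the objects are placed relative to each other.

A is a rectangular dining table. The top is 1552×597×26 mm with its upper surface at z = 728 mm. It stands on four round legs of 44 mm diameter, each leg's bounding box inset 23 mm from the nearest pair of top edges, running from the floor to the underside of the top.

B is a four-legged stool. The seat is 270×257 mm, 38 mm thick, top at z = 424 mm. It stands on four square legs, each 40×40 mm in cross-section, from z = 0 to the seat underside, each flush with a corner of the seat. Four stretchers, 40 mm wide and 20 mm tall, connect adjacent legs with their undersides at z = 306 mm, each running between the inner faces of the legs it joins and aligned with the legs' outer faces on the other axis.

Four stools sit around the table at the −y, +y, −x, +x sides.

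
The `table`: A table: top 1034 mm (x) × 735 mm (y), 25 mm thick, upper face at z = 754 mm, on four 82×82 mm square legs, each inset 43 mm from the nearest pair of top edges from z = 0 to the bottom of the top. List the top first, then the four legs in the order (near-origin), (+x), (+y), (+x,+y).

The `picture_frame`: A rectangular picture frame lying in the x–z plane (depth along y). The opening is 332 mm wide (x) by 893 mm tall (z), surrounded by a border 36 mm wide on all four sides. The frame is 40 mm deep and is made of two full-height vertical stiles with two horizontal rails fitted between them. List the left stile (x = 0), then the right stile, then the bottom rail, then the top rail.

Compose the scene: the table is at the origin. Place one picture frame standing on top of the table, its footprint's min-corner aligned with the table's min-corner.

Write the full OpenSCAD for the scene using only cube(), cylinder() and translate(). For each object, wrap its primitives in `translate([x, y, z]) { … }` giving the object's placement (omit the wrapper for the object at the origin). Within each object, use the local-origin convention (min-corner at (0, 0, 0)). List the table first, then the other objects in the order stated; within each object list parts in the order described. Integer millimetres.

translate([0, 0, 729]) cube([1034, 735, 25]);
translate([43, 43, 0]) cube([82, 82, 729]);
translate([909, 43, 0]) cube([82, 82, 729]);
translate([43, 610, 0]) cube([82, 82, 729]);
translate([909, 610, 0]) cube([82, 82, 729]);
translate([0, 0, 754]) {
  cube([36, 40, 965]);
  translate([368, 0, 0]) cube([36, 40, 965]);
  translate([36, 0, 0]) cube([332, 40, 36]);
  translate([36, 0, 929]) cube([332, 40, 36]);
}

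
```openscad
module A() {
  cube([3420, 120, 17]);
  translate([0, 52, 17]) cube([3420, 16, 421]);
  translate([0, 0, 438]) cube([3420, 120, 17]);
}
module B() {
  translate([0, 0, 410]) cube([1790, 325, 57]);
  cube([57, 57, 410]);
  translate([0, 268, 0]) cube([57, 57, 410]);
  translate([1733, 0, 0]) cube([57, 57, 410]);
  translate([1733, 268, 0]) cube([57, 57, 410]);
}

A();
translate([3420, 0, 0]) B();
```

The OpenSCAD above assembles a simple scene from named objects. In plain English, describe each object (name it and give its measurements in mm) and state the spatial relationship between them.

A is an I-beam lying along x, 3420 mm long. Overall section height 455 mm. Two flanges 120 mm wide (y) and 17 mm thick, one on the floor and one at the top; a web 16 mm thick runs between them, centred on the flange width.

B is a long wooden bench with a 1790 mm (x) × 325 mm (y) seat, 57 mm thick, its top surface 467 mm above the floor. Four 57 mm square legs at the seat corners, flush with the edges, run from z = 0 to the seat underside.

The bench is against the I-beam's +x side, with their −y faces flush.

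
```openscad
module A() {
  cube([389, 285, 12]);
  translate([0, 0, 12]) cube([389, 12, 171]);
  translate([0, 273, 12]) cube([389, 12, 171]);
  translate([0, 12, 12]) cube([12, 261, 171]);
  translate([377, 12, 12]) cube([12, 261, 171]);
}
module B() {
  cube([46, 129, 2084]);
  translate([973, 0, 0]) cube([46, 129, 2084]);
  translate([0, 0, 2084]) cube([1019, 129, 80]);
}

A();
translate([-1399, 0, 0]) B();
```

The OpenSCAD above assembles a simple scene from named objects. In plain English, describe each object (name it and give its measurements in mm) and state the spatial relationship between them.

A is an open storage box with external size 389×285×183 mm and wall thickness 12 mm (the base is also 12 mm thick). The base covers the whole footprint; the four walls stand on the base, with the y-facing walls full-width and the x-facing walls fitting between their inner faces.

B is a door frame. The clear opening is 927 mm wide and 2084 mm high. Two 46 mm wide jambs, 129 mm deep, stand either side of the opening from the floor to the top of the opening. A 80 mm thick head sits across the top of both jambs, spanning the full outside width of the frame.

The door frame is on the floor beside the open box on its −x side.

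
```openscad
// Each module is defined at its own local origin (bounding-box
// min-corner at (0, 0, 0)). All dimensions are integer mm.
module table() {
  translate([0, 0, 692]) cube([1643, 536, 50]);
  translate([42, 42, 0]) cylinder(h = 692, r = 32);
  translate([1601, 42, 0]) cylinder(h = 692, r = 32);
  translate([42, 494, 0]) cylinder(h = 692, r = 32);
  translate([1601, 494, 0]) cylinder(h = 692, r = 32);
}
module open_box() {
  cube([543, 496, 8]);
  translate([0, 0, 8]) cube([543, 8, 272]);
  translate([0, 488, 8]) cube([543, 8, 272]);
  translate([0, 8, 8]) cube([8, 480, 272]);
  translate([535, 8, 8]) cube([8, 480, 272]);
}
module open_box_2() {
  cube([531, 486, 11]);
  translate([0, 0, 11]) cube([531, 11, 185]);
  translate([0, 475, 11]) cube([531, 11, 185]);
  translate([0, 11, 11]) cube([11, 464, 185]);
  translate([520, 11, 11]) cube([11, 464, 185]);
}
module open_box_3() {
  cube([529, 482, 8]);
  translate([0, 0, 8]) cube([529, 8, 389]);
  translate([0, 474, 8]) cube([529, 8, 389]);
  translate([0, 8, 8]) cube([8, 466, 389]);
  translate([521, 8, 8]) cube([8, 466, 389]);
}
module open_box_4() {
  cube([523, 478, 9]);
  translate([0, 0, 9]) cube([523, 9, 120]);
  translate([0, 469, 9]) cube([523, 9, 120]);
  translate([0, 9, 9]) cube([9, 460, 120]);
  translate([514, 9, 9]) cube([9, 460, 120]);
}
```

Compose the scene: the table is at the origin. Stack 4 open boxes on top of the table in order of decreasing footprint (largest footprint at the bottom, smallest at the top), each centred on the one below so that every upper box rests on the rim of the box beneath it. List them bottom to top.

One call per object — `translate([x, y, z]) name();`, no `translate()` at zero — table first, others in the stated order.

table();
translate([550, 20, 742]) open_box();
translate([556, 25, 1022]) open_box_2();
translate([557, 27, 1218]) open_box_3();
translate([560, 29, 1615]) open_box_4();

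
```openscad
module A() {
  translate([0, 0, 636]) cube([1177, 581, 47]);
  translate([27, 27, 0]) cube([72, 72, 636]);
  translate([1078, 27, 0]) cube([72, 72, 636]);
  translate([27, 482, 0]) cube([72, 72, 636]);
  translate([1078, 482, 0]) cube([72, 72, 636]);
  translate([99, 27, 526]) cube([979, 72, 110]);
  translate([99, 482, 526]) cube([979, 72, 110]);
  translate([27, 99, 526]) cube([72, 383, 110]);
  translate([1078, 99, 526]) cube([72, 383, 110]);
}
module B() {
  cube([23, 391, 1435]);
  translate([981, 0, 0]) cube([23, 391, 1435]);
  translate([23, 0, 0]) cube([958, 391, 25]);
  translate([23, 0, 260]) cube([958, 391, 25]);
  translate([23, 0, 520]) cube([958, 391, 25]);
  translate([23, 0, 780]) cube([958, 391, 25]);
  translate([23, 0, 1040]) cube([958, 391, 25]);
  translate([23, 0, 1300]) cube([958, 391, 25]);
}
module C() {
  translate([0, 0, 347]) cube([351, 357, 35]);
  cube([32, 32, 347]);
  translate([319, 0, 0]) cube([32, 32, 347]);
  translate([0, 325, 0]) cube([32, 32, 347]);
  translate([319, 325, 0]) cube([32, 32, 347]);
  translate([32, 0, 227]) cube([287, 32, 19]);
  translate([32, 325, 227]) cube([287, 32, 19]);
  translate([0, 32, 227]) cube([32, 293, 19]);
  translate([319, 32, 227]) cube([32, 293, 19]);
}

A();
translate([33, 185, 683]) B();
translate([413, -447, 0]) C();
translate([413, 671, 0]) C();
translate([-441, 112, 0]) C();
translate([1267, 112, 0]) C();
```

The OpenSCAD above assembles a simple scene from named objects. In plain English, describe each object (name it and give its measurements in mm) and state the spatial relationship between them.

A is a table: top 1177 mm (x) × 581 mm (y), 47 mm thick, upper face at z = 683 mm, on four 72×72 mm square legs, each inset 27 mm from the nearest pair of top edges, running from z = 0 to the bottom of the top. Four apron rails, 72 mm thick and 110 mm tall, run between adjacent legs with their top edges flush with the underside of the top and their outer faces flush with the legs' outer faces.

B is an open bookshelf. Two side panels, each 23 mm thick, 391 mm deep and 1435 mm tall, stand 1004 mm apart (outside-to-outside). Between them sit 6 shelves, each 25 mm thick and 391 mm deep, spanning the full gap between the sides. The bottom shelf rests on the floor (its underside at z = 0) and the clear gap between one shelf's top and the next shelf's underside is 235 mm.

C is a four-legged stool. The seat is 351×357 mm, 35 mm thick, top at z = 382 mm. It stands on four square legs, each 32×32 mm in cross-section, from z = 0 to the seat underside, each flush with a corner of the seat. Four stretchers, 32 mm wide and 19 mm tall, connect adjacent legs with their undersides at z = 227 mm, each running between the inner faces of the legs it joins and aligned with the legs' outer faces on the other axis.

The bookshelf is on top of the table. Four stools sit around the table at the −y, +y, −x, +x sides.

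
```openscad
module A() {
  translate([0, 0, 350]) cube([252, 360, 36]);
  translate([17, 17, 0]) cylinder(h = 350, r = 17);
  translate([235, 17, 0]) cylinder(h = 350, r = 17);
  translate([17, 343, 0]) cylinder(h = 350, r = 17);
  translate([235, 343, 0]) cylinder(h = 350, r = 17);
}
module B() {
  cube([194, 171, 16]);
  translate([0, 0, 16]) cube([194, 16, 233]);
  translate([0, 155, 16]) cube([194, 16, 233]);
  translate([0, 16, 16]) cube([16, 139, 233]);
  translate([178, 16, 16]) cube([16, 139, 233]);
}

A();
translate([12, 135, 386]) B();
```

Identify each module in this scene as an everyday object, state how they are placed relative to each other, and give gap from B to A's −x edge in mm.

The open box's min-x is at 12; the stool's min-x is 0; gap = 12 mm.

A is a stool. B is an open box. The open box is on top of the stool. The gap from the open box to the stool's −x edge is 12 mm.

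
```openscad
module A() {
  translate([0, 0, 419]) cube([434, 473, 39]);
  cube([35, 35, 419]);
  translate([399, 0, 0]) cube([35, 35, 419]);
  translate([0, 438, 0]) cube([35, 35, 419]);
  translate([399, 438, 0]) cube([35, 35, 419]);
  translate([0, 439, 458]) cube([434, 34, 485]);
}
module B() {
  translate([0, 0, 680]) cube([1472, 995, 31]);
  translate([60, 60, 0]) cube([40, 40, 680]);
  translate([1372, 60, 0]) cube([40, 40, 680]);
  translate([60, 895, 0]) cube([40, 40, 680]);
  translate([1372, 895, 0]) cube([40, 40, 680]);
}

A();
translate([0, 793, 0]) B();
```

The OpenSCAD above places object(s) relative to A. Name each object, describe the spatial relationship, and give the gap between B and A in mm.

The table's nearest face is 320 mm from the chair's +y face.

A is a chair. B is a table. The table is on the floor beside the chair on its +y side. The gap between the table and the chair is 320 mm.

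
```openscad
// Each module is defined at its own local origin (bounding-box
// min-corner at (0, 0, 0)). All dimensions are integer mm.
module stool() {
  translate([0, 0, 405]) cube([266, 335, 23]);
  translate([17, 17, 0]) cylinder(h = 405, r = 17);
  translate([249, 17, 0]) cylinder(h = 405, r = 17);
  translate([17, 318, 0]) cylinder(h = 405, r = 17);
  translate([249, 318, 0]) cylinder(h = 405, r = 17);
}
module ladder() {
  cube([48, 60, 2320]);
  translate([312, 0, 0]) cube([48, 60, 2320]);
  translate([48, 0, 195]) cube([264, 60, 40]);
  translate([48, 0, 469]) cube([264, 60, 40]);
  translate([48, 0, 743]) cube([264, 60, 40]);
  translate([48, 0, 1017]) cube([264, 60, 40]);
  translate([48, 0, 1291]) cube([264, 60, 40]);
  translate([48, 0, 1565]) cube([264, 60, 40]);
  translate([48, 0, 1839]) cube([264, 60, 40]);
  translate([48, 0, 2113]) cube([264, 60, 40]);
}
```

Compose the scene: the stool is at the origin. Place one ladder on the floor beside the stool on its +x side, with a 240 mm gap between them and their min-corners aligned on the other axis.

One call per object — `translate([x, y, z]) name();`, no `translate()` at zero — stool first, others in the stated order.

stool();
translate([506, 0, 0]) ladder();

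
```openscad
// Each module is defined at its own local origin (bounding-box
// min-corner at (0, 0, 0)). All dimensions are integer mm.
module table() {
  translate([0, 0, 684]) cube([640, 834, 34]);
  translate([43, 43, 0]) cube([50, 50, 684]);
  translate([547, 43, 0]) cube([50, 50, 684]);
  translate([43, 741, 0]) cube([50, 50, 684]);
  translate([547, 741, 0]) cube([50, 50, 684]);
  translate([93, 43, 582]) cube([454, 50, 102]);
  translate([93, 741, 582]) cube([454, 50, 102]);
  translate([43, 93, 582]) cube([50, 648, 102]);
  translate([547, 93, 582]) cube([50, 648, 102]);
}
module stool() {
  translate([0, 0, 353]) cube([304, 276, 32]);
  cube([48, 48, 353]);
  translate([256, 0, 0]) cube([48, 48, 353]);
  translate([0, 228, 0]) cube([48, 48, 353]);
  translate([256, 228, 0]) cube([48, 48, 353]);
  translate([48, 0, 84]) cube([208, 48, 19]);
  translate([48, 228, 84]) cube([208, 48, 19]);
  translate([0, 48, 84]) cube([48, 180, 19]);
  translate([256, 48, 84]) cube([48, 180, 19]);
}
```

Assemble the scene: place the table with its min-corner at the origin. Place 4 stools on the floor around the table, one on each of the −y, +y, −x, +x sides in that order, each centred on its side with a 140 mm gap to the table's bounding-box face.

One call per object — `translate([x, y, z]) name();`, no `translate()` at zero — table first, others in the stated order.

table();
translate([168, -416, 0]) stool();
translate([168, 974, 0]) stool();
translate([-444, 279, 0]) stool();
translate([780, 279, 0]) stool();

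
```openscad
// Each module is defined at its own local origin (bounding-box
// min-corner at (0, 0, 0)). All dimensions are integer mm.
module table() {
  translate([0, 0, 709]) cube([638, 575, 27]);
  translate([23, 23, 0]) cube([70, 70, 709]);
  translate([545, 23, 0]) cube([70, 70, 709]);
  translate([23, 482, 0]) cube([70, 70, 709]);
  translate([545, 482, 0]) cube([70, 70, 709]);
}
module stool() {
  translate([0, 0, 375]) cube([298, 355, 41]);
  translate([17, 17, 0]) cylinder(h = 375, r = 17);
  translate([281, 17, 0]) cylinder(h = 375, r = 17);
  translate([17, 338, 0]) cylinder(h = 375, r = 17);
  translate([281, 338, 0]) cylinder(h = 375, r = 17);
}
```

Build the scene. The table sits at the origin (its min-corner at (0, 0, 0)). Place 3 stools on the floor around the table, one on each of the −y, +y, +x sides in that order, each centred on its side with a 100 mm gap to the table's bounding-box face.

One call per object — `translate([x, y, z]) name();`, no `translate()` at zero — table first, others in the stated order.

table();
translate([170, -455, 0]) stool();
translate([170, 675, 0]) stool();
translate([738, 110, 0]) stool();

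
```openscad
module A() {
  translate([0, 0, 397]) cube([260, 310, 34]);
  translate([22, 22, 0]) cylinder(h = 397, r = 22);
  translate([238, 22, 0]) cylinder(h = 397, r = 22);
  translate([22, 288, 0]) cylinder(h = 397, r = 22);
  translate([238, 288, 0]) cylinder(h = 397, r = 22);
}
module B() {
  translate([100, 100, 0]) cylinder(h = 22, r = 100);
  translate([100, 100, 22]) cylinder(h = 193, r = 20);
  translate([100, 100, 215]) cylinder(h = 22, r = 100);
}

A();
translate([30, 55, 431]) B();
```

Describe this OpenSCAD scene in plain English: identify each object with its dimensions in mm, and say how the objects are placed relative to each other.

A is a simple wooden stool: a rectangular seat 260 mm (x) by 310 mm (y), 34 mm thick, top face at z = 431 mm, on four round legs, each 44 mm in diameter. The legs rest on z = 0, each leg's axis is inset half a diameter from the nearest pair of seat edges (so the leg's bounding box is flush with the corner).

B is a spool: two coaxial disc flanges of radius 100 mm and thickness 22 mm, joined by a core cylinder of radius 20 mm and height 193 mm. The lower flange rests on z = 0 and the three cylinders share a vertical axis.

The spool is on top of the stool, centred.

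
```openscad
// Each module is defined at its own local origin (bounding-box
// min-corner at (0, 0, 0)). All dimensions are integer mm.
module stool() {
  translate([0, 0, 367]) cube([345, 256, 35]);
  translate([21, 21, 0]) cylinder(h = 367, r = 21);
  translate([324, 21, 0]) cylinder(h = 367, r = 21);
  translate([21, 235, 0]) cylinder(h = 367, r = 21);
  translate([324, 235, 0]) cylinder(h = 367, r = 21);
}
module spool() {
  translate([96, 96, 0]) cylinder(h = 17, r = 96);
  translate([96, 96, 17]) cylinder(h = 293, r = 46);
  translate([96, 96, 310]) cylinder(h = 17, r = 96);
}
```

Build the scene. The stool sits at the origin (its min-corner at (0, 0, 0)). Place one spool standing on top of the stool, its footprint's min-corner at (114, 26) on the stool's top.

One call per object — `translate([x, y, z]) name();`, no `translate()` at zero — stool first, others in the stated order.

stool();
translate([114, 26, 402]) spool();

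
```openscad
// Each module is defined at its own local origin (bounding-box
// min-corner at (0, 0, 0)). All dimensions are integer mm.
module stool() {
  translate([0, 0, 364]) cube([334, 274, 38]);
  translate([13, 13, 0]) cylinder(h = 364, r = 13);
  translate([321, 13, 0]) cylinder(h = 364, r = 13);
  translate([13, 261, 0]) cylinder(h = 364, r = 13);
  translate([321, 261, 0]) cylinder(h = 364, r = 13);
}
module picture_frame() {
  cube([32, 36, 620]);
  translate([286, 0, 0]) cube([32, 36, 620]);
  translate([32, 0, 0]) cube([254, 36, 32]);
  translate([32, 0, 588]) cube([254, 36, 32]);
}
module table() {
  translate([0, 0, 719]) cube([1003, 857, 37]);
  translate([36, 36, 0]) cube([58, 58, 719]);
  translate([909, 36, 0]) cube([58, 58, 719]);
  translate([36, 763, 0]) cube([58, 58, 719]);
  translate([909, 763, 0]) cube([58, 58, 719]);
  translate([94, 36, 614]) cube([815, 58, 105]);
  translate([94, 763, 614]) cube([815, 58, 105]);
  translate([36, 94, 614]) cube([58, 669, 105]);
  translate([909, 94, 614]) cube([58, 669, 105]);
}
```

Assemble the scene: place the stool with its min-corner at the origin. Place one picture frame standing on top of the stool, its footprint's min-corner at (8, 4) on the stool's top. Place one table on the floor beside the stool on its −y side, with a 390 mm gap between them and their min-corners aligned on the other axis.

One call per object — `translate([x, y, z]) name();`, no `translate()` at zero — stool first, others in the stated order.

stool();
translate([8, 4, 402]) picture_frame();
translate([0, -1247, 0]) table();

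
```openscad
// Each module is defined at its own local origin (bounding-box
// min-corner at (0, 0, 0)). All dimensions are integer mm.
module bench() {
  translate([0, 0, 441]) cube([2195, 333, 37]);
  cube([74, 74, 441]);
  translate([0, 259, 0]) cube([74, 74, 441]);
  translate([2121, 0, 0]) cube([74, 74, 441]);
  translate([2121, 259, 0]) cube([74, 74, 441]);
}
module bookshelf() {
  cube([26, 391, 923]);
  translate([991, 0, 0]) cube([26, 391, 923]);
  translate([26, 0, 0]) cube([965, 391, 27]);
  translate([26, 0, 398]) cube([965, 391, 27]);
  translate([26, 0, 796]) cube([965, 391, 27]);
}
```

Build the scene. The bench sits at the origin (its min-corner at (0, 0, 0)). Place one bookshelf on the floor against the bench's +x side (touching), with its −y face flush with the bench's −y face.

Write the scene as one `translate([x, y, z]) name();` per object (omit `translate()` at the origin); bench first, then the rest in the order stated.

bench();
translate([2195, 0, 0]) bookshelf();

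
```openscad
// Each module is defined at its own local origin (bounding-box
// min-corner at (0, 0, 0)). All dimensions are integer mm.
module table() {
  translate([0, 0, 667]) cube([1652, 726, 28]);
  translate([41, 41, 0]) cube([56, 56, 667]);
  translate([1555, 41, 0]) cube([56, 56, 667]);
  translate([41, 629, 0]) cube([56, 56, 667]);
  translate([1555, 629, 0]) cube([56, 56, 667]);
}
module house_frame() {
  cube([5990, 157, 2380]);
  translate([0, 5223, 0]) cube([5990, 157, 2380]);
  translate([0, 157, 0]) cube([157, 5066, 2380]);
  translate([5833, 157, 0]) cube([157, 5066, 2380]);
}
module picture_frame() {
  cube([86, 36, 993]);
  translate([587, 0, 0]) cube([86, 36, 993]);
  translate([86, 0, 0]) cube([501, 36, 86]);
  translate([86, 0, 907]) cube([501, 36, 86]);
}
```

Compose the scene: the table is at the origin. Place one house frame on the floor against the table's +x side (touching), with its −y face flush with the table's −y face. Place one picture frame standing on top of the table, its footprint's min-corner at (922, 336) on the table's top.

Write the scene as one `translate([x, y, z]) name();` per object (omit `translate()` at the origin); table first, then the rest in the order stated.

table();
translate([1652, 0, 0]) house_frame();
translate([922, 336, 695]) picture_frame();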